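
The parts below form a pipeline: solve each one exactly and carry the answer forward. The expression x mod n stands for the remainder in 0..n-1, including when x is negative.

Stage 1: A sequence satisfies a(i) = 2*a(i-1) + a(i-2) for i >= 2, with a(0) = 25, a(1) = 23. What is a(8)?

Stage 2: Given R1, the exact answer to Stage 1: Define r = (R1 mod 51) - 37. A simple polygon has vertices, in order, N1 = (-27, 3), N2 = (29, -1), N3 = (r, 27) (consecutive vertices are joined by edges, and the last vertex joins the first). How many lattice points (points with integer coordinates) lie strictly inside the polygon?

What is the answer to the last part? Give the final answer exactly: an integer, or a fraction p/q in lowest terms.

Stage 1: a(2) = 2*(23) + 1*(25) = 71; iterating: a(2)=71, a(3)=165, a(4)=401, a(5)=967, a(6)=2335, a(7)=5637, a(8)=13609; answer 13609
Stage 2: R1 = 13609; r = 6; cross terms: (-27*-1 - 29*3)=-60, (29*27 - 6*-1)=789, (6*3 - -27*27)=747; twice the area = |1476| = 1476; area = 738; boundary points = 4 + 1 + 3 = 8; strictly interior points = area - boundary/2 + 1 = 735; answer 735

735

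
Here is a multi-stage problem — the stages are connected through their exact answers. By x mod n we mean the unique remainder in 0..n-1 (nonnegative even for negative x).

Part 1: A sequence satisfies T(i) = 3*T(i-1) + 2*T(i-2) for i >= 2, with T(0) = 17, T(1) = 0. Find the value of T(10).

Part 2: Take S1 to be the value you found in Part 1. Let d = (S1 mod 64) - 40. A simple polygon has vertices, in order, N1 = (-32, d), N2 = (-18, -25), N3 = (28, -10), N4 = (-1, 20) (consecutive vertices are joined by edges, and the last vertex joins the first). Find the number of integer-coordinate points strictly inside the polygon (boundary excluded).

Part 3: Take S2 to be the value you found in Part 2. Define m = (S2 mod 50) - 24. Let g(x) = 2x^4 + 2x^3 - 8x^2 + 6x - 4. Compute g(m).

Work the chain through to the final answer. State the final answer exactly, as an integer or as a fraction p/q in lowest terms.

Part 1: T(2) = 3*(0) + 2*(17) = 34; iterating: T(2)=34, T(3)=102, T(4)=374, T(5)=1326, T(6)=4726, T(7)=16830, T(8)=59942, T(9)=213486, T(10)=760342; answer 760342
Part 2: S1 = 760342; d = -18; cross terms: (-32*-25 - -18*-18)=476, (-18*-10 - 28*-25)=880, (28*20 - -1*-10)=550, (-1*-18 - -32*20)=658; twice the area = |2564| = 2564; area = 1282; boundary points = 7 + 1 + 1 + 1 = 10; strictly interior points = area - boundary/2 + 1 = 1278; answer 1278
Part 3: S2 = 1278; m = 4; 2*(4)^4 + 2*(4)^3 - 8*(4)^2 + 6*(4)^1 - 4 = (512) + (128) + (-128) + (24) + (-4) = 532; answer 532

532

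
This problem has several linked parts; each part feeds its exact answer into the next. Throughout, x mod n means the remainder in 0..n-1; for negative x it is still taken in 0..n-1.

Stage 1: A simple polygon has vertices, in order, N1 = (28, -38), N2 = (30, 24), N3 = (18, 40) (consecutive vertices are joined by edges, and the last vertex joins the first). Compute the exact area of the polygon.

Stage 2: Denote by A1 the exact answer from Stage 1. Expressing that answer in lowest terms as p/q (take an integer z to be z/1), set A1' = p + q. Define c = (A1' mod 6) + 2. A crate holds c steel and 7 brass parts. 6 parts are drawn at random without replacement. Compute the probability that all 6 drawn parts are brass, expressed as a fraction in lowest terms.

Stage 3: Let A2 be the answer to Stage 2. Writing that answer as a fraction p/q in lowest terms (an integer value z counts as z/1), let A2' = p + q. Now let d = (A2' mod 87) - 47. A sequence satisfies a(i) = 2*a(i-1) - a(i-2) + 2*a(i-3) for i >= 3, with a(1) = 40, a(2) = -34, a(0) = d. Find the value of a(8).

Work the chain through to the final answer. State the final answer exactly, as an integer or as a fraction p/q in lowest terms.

86

Stage 1: cross terms: (28*24 - 30*-38)=1812, (30*40 - 18*24)=768, (18*-38 - 28*40)=-1804; twice the area = |776| = 776; area = 388; answer 388
Stage 2: A1 = 388; threaded value p + q = 389; c = 7; total draws C(14,6) = 3003; favorable C(7,6) = 7; P = 1/429; answer 1/429
Stage 3: A2 = 1/429; threaded value p + q = 430; d = 35; a(3) = 2*(-34) - 1*(40) + 2*(35) = -38; iterating: a(3)=-38, a(4)=38, a(5)=46, a(6)=-22, a(7)=-14, a(8)=86; answer 86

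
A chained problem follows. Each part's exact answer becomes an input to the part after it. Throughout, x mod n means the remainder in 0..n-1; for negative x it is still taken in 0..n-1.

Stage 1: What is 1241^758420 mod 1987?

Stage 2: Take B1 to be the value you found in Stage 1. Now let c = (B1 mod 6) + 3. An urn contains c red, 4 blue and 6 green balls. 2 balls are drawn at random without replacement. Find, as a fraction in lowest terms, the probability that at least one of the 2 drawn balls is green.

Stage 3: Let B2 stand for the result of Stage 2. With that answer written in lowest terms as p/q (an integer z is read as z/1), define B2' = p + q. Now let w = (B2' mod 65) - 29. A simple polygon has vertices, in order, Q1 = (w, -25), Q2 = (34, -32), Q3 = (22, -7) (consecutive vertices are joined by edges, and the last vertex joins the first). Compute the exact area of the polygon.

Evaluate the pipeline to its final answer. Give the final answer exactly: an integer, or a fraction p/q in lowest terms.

Stage 1: squarings mod 1987: 1241^1=1241, 1241^2=156, 1241^4=492, 1241^8=1637, 1241^16=1293, 1241^32=782, 1241^64=1515, 1241^128=240, 1241^256=1964, 1241^512=529, 1241^1024=1661, 1241^2048=965, 1241^4096=1309, 1241^8192=687, 1241^16384=1050, 1241^32768=1702, 1241^65536=1745, 1241^131072=941, 1241^262144=1266, 1241^524288=1234; 1241^758420 = 1241^4 * 1241^16 * 1241^128 * 1241^512 * 1241^4096 * 1241^32768 * 1241^65536 * 1241^131072 * 1241^524288 = 670 (mod 1987); answer 670
Stage 2: B1 = 670; c = 7; total draws C(17,2) = 136; complement C(11,2) = 55; favorable 136 - 55 = 81; P = 81/136; answer 81/136
Stage 3: B2 = 81/136; threaded value p + q = 217; w = -7; cross terms: (-7*-32 - 34*-25)=1074, (34*-7 - 22*-32)=466, (22*-25 - -7*-7)=-599; twice the area = |941| = 941; area = 941/2; answer 941/2

941/2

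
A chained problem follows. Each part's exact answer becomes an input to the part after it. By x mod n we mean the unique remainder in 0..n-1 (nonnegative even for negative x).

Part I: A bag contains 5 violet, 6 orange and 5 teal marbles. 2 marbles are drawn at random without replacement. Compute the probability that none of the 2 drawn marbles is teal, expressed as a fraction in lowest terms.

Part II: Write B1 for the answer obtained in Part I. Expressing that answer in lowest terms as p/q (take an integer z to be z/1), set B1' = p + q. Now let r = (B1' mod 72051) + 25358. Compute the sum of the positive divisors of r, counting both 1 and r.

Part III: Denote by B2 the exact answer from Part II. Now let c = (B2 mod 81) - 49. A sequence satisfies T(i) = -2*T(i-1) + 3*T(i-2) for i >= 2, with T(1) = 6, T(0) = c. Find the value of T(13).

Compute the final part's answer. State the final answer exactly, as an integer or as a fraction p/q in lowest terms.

21523326

Part I: total draws C(16,2) = 120; favorable C(11,2) = 55; P = 11/24; answer 11/24
Part II: B1 = 11/24; threaded value p + q = 35; r = 25393; 25393 = 67 * 379; sigma = (1 + 67) * (1 + 379) = 68 * 380 = 25840; answer 25840
Part III: B2 = 25840; c = -48; T(2) = -2*(6) + 3*(-48) = -156; iterating: T(2)=-156, T(3)=330, T(4)=-1128, T(5)=3246, T(6)=-9876, T(7)=29490, T(8)=-88608, T(9)=265686, T(10)=-797196, T(11)=2391450, T(12)=-7174488, T(13)=21523326; answer 21523326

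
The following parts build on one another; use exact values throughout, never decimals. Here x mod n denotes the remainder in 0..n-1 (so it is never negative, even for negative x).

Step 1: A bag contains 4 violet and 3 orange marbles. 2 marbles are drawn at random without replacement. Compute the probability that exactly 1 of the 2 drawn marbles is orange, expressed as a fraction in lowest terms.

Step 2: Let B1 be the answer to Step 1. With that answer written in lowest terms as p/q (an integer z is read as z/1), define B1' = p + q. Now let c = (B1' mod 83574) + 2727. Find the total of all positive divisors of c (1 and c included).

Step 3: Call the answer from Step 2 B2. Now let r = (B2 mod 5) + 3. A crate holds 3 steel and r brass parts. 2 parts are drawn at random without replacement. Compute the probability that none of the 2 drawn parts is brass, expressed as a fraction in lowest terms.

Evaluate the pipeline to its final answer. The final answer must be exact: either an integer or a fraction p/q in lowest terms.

Step 1: total draws C(7,2) = 21; favorable C(3,1)*C(4,1) = 12; P = 4/7; answer 4/7
Step 2: B1 = 4/7; threaded value p + q = 11; c = 2738; 2738 = 2 * 37^2; sigma = (1 + 2) * (1 + 37 + 1369) = 3 * 1407 = 4221; answer 4221
Step 3: B2 = 4221; r = 4; total draws C(7,2) = 21; favorable C(3,2) = 3; P = 1/7; answer 1/7

1/7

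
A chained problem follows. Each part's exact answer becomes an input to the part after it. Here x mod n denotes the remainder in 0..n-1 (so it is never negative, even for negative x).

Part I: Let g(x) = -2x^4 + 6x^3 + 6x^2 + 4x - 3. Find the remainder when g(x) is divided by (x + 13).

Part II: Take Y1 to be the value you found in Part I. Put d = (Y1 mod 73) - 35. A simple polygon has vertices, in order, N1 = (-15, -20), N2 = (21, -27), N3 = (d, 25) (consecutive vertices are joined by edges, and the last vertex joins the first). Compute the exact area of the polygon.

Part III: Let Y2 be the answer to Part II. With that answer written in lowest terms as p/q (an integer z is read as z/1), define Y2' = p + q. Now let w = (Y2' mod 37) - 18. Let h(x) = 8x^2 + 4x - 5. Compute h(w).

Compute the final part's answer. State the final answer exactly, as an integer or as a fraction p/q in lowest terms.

Part I: remainder = value at the root: -2*(-13)^4 + 6*(-13)^3 + 6*(-13)^2 + 4*(-13)^1 - 3 = (-57122) + (-13182) + (1014) + (-52) + (-3) = -69345; answer -69345
Part II: Y1 = -69345; d = -30; cross terms: (-15*-27 - 21*-20)=825, (21*25 - -30*-27)=-285, (-30*-20 - -15*25)=975; twice the area = |1515| = 1515; area = 1515/2; answer 1515/2
Part III: Y2 = 1515/2; threaded value p + q = 1517; w = -18; 8*(-18)^2 + 4*(-18)^1 - 5 = (2592) + (-72) + (-5) = 2515; answer 2515

2515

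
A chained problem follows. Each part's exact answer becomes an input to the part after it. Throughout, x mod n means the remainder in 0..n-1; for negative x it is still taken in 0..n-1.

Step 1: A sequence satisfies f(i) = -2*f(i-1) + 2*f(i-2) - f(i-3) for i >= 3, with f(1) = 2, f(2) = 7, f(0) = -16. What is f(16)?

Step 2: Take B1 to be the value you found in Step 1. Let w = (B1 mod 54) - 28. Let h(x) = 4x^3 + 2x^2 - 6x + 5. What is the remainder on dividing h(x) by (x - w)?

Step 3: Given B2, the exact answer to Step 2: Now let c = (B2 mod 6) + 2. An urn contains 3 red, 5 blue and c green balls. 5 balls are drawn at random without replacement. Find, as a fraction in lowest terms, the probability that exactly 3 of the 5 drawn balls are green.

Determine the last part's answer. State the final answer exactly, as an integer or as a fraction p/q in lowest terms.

280/1287

Step 1: f(3) = -2*(7) + 2*(2) - 1*(-16) = 6; iterating: f(3)=6, f(4)=0, f(5)=5, f(6)=-16, f(7)=42, f(8)=-121, f(9)=342, f(10)=-968, f(11)=2741, f(12)=-7760, f(13)=21970, f(14)=-62201, f(15)=176102, f(16)=-498576; answer -498576
Step 2: B1 = -498576; w = -22; remainder = value at the root: 4*(-22)^3 + 2*(-22)^2 - 6*(-22)^1 + 5 = (-42592) + (968) + (132) + (5) = -41487; answer -41487
Step 3: B2 = -41487; c = 5; total draws C(13,5) = 1287; favorable C(5,3)*C(8,2) = 280; P = 280/1287; answer 280/1287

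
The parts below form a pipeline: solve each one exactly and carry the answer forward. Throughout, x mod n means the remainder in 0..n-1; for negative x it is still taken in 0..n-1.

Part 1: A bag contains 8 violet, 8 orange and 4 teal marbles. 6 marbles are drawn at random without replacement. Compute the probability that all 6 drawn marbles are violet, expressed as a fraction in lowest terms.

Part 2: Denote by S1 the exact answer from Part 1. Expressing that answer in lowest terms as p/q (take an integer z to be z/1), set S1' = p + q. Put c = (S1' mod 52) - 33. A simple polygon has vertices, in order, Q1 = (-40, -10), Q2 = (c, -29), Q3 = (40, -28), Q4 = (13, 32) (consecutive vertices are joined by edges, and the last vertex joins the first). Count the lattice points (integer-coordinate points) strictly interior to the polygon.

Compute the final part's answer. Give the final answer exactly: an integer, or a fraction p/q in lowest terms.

2627

Part 1: total draws C(20,6) = 38760; favorable C(8,6) = 28; P = 7/9690; answer 7/9690
Part 2: S1 = 7/9690; threaded value p + q = 9697; c = -8; cross terms: (-40*-29 - -8*-10)=1080, (-8*-28 - 40*-29)=1384, (40*32 - 13*-28)=1644, (13*-10 - -40*32)=1150; twice the area = |5258| = 5258; area = 2629; boundary points = 1 + 1 + 3 + 1 = 6; strictly interior points = area - boundary/2 + 1 = 2627; answer 2627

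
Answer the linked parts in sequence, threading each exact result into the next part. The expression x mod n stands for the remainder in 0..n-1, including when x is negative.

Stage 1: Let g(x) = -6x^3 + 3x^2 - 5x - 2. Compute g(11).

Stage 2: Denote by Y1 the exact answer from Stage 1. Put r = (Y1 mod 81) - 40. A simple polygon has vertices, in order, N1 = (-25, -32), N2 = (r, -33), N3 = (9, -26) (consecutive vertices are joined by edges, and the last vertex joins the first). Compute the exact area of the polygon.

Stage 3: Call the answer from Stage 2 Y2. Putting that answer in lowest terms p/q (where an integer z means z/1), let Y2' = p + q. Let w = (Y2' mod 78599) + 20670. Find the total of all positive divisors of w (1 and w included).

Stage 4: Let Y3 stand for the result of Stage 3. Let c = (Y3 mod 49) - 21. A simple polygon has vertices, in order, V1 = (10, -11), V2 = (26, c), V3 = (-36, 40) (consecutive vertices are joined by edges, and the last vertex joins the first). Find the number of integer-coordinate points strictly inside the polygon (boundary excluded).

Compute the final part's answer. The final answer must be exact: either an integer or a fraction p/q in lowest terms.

Stage 1: -6*(11)^3 + 3*(11)^2 - 5*(11)^1 - 2 = (-7986) + (363) + (-55) + (-2) = -7680; answer -7680
Stage 2: Y1 = -7680; r = -25; cross terms: (-25*-33 - -25*-32)=25, (-25*-26 - 9*-33)=947, (9*-32 - -25*-26)=-938; twice the area = |34| = 34; area = 17; answer 17
Stage 3: Y2 = 17; threaded value p + q = 18; w = 20688; 20688 = 2^4 * 3 * 431; sigma = (1 + 2 + 4 + 8 + 16) * (1 + 3) * (1 + 431) = 31 * 4 * 432 = 53568; answer 53568
Stage 4: Y3 = 53568; c = -10; cross terms: (10*-10 - 26*-11)=186, (26*40 - -36*-10)=680, (-36*-11 - 10*40)=-4; twice the area = |862| = 862; area = 431; boundary points = 1 + 2 + 1 = 4; strictly interior points = area - boundary/2 + 1 = 430; answer 430

430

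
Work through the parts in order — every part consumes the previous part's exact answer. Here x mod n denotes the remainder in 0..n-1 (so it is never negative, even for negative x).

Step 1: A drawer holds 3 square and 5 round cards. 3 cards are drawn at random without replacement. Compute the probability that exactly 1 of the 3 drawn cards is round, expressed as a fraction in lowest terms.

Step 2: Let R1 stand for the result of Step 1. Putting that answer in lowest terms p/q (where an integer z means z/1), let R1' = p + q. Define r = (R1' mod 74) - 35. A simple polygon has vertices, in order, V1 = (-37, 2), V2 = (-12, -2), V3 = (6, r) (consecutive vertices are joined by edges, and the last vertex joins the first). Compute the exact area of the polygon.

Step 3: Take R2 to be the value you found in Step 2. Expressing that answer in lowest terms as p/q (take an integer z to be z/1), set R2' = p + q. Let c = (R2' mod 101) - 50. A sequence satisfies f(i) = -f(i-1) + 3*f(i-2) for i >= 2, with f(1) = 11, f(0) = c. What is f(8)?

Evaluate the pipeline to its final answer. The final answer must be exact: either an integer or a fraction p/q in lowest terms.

-14900

Step 1: total draws C(8,3) = 56; favorable C(5,1)*C(3,2) = 15; P = 15/56; answer 15/56
Step 2: R1 = 15/56; threaded value p + q = 71; r = 36; cross terms: (-37*-2 - -12*2)=98, (-12*36 - 6*-2)=-420, (6*2 - -37*36)=1344; twice the area = |1022| = 1022; area = 511; answer 511
Step 3: R2 = 511; threaded value p + q = 512; c = -43; f(2) = -1*(11) + 3*(-43) = -140; iterating: f(2)=-140, f(3)=173, f(4)=-593, f(5)=1112, f(6)=-2891, f(7)=6227, f(8)=-14900; answer -14900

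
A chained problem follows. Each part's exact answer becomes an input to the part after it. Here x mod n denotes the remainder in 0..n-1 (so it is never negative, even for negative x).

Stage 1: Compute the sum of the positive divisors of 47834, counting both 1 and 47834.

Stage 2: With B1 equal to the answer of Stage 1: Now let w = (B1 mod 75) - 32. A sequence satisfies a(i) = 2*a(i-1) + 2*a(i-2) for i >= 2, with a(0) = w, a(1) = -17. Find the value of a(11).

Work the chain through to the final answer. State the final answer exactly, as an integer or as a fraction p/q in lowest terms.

Stage 1: 47834 = 2 * 23917; sigma = (1 + 2) * (1 + 23917) = 3 * 23918 = 71754; answer 71754
Stage 2: B1 = 71754; w = 22; a(2) = 2*(-17) + 2*(22) = 10; iterating: a(2)=10, a(3)=-14, a(4)=-8, a(5)=-44, a(6)=-104, a(7)=-296, a(8)=-800, a(9)=-2192, a(10)=-5984, a(11)=-16352; answer -16352

-16352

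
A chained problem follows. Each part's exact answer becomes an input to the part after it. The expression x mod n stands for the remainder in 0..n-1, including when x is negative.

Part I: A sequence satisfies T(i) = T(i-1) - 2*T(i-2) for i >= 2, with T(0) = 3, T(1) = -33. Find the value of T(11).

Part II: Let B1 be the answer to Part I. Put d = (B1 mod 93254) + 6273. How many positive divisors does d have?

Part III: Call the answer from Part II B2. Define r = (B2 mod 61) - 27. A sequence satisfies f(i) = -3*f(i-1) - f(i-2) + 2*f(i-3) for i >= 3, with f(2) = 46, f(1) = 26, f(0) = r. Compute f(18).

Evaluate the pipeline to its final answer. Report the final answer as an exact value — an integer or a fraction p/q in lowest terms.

24157090

Part I: T(2) = 1*(-33) - 2*(3) = -39; iterating: T(2)=-39, T(3)=27, T(4)=105, T(5)=51, T(6)=-159, T(7)=-261, T(8)=57, T(9)=579, T(10)=465, T(11)=-693; answer -693
Part II: B1 = -693; d = 98834; 98834 = 2 * 49417; number of divisors = (1+1) * (1+1) = 4; answer 4
Part III: B2 = 4; r = -23; f(3) = -3*(46) - 1*(26) + 2*(-23) = -210; iterating: f(3)=-210, f(4)=636, f(5)=-1606, f(6)=3762, f(7)=-8408, f(8)=18250, f(9)=-38818, f(10)=81388, f(11)=-168846, f(12)=347514, f(13)=-710920, f(14)=1447554, f(15)=-2936714, f(16)=5940748, f(17)=-11990422, f(18)=24157090; answer 24157090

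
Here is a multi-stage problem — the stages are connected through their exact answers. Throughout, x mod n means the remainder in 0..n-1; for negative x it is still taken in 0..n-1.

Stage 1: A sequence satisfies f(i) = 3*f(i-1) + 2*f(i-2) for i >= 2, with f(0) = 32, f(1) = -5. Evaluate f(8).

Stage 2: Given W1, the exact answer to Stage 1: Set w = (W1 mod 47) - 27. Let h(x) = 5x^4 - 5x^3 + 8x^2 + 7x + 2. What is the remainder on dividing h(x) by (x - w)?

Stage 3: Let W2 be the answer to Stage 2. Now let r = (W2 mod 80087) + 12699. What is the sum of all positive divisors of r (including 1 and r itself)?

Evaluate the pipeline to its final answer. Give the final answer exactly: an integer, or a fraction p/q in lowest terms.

21072

Stage 1: f(2) = 3*(-5) + 2*(32) = 49; iterating: f(2)=49, f(3)=137, f(4)=509, f(5)=1801, f(6)=6421, f(7)=22865, f(8)=81437; answer 81437
Stage 2: W1 = 81437; w = 6; remainder = value at the root: 5*(6)^4 - 5*(6)^3 + 8*(6)^2 + 7*(6)^1 + 2 = (6480) + (-1080) + (288) + (42) + (2) = 5732; answer 5732
Stage 3: W2 = 5732; r = 18431; 18431 = 7 * 2633; sigma = (1 + 7) * (1 + 2633) = 8 * 2634 = 21072; answer 21072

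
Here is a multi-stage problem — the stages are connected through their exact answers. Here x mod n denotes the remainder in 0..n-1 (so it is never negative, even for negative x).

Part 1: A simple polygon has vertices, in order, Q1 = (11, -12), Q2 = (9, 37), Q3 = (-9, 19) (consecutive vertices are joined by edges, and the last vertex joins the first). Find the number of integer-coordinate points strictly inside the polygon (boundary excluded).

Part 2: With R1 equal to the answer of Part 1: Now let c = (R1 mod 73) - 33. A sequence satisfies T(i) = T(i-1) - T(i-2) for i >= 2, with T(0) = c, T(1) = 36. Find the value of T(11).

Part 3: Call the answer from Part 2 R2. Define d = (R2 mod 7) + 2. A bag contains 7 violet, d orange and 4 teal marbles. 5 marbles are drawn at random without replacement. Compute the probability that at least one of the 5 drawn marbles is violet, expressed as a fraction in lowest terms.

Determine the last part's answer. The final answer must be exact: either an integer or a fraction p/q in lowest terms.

301/323

Part 1: cross terms: (11*37 - 9*-12)=515, (9*19 - -9*37)=504, (-9*-12 - 11*19)=-101; twice the area = |918| = 918; area = 459; boundary points = 1 + 18 + 1 = 20; strictly interior points = area - boundary/2 + 1 = 450; answer 450
Part 2: R1 = 450; c = -21; T(2) = 1*(36) - 1*(-21) = 57; iterating: T(2)=57, T(3)=21, T(4)=-36, T(5)=-57, T(6)=-21, T(7)=36, T(8)=57, T(9)=21, T(10)=-36, T(11)=-57; answer -57
Part 3: R2 = -57; d = 8; total draws C(19,5) = 11628; complement C(12,5) = 792; favorable 11628 - 792 = 10836; P = 301/323; answer 301/323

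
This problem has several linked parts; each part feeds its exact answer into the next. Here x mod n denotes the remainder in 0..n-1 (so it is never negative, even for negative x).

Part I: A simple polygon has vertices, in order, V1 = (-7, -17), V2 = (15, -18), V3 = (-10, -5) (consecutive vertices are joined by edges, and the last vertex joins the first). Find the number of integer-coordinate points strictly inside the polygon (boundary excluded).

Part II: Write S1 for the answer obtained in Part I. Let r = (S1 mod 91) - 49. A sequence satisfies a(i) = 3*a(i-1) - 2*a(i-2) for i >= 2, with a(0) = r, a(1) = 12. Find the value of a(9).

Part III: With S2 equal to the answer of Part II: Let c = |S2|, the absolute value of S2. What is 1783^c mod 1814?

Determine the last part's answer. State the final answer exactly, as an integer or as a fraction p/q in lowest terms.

Part I: cross terms: (-7*-18 - 15*-17)=381, (15*-5 - -10*-18)=-255, (-10*-17 - -7*-5)=135; twice the area = |261| = 261; area = 261/2; boundary points = 1 + 1 + 3 = 5; strictly interior points = area - boundary/2 + 1 = 129; answer 129
Part II: S1 = 129; r = -11; a(2) = 3*(12) - 2*(-11) = 58; iterating: a(2)=58, a(3)=150, a(4)=334, a(5)=702, a(6)=1438, a(7)=2910, a(8)=5854, a(9)=11742; answer 11742
Part III: S2 = 11742; c = 11742; squarings mod 1814: 1783^1=1783, 1783^2=961, 1783^4=195, 1783^8=1745, 1783^16=1133, 1783^32=1191, 1783^64=1747, 1783^128=861, 1783^256=1209, 1783^512=1411, 1783^1024=963, 1783^2048=415, 1783^4096=1709, 1783^8192=141; 1783^11742 = 1783^2 * 1783^4 * 1783^8 * 1783^16 * 1783^64 * 1783^128 * 1783^256 * 1783^1024 * 1783^2048 * 1783^8192 = 753 (mod 1814); answer 753

753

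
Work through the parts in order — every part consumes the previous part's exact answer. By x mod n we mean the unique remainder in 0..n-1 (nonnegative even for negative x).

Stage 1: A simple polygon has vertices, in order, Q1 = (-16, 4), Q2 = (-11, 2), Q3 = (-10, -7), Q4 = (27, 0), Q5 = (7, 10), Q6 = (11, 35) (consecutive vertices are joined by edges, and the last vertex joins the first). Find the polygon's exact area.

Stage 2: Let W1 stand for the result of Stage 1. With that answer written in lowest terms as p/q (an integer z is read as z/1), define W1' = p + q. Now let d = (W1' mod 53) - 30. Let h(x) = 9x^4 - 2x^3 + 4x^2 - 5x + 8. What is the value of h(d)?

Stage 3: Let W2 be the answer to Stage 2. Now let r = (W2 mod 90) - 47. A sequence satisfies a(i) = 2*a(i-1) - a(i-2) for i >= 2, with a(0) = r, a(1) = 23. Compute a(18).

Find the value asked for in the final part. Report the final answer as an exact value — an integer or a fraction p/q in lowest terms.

Stage 1: cross terms: (-16*2 - -11*4)=12, (-11*-7 - -10*2)=97, (-10*0 - 27*-7)=189, (27*10 - 7*0)=270, (7*35 - 11*10)=135, (11*4 - -16*35)=604; twice the area = |1307| = 1307; area = 1307/2; answer 1307/2
Stage 2: W1 = 1307/2; threaded value p + q = 1309; d = 7; 9*(7)^4 - 2*(7)^3 + 4*(7)^2 - 5*(7)^1 + 8 = (21609) + (-686) + (196) + (-35) + (8) = 21092; answer 21092
Stage 3: W2 = 21092; r = -15; a(2) = 2*(23) - 1*(-15) = 61; iterating: a(2)=61, a(3)=99, a(4)=137, a(5)=175, a(6)=213, a(7)=251, a(8)=289, a(9)=327, a(10)=365, a(11)=403, a(12)=441, a(13)=479, a(14)=517, a(15)=555, a(16)=593, a(17)=631, a(18)=669; answer 669

669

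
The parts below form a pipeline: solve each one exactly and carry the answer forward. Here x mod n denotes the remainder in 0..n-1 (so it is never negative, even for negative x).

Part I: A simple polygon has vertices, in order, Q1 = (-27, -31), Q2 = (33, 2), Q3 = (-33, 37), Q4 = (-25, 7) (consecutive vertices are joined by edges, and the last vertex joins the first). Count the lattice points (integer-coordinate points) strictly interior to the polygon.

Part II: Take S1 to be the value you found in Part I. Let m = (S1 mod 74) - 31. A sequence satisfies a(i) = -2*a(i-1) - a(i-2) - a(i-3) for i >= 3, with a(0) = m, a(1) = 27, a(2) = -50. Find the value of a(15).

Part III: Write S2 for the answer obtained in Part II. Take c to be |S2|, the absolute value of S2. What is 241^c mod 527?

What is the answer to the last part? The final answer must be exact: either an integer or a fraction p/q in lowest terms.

Part I: cross terms: (-27*2 - 33*-31)=969, (33*37 - -33*2)=1287, (-33*7 - -25*37)=694, (-25*-31 - -27*7)=964; twice the area = |3914| = 3914; area = 1957; boundary points = 3 + 1 + 2 + 2 = 8; strictly interior points = area - boundary/2 + 1 = 1954; answer 1954
Part II: S1 = 1954; m = -1; a(3) = -2*(-50) - 1*(27) - 1*(-1) = 74; iterating: a(3)=74, a(4)=-125, a(5)=226, a(6)=-401, a(7)=701, a(8)=-1227, a(9)=2154, a(10)=-3782, a(11)=6637, a(12)=-11646, a(13)=20437, a(14)=-35865, a(15)=62939; answer 62939
Part III: S2 = 62939; c = 62939; squarings mod 527: 241^1=241, 241^2=111, 241^4=200, 241^8=475, 241^16=69, 241^32=18, 241^64=324, 241^128=103, 241^256=69, 241^512=18, 241^1024=324, 241^2048=103, 241^4096=69, 241^8192=18, 241^16384=324, 241^32768=103; 241^62939 = 241^1 * 241^2 * 241^8 * 241^16 * 241^64 * 241^128 * 241^256 * 241^1024 * 241^4096 * 241^8192 * 241^16384 * 241^32768 = 177 (mod 527); answer 177

177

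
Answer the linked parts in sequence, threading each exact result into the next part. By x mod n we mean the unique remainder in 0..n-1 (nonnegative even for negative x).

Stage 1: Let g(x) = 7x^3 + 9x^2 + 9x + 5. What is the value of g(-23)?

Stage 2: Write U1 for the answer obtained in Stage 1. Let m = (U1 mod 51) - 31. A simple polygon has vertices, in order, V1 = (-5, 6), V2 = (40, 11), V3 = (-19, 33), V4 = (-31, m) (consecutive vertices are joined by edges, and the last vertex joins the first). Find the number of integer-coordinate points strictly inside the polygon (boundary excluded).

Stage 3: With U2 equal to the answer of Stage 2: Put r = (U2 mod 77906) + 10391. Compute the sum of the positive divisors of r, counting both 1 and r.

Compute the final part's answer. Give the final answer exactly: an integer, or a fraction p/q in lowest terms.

16614

Stage 1: 7*(-23)^3 + 9*(-23)^2 + 9*(-23)^1 + 5 = (-85169) + (4761) + (-207) + (5) = -80610; answer -80610
Stage 2: U1 = -80610; m = -10; cross terms: (-5*11 - 40*6)=-295, (40*33 - -19*11)=1529, (-19*-10 - -31*33)=1213, (-31*6 - -5*-10)=-236; twice the area = |2211| = 2211; area = 2211/2; boundary points = 5 + 1 + 1 + 2 = 9; strictly interior points = area - boundary/2 + 1 = 1102; answer 1102
Stage 3: U2 = 1102; r = 11493; 11493 = 3^2 * 1277; sigma = (1 + 3 + 9) * (1 + 1277) = 13 * 1278 = 16614; answer 16614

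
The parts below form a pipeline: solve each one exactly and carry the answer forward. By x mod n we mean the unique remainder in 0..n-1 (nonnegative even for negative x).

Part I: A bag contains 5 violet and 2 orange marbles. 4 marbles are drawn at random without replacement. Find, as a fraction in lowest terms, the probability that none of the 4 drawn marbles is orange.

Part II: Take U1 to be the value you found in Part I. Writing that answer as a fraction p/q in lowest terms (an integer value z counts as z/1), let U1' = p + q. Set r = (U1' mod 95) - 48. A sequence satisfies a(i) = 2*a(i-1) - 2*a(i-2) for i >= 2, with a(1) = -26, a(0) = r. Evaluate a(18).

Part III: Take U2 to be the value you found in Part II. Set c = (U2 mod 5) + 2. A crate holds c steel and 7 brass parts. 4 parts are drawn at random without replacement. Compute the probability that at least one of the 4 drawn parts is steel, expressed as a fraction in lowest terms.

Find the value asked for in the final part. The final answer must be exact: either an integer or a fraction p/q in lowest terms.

92/99

Part I: total draws C(7,4) = 35; favorable C(5,4) = 5; P = 1/7; answer 1/7
Part II: U1 = 1/7; threaded value p + q = 8; r = -40; a(2) = 2*(-26) - 2*(-40) = 28; iterating: a(2)=28, a(3)=108, a(4)=160, a(5)=104, a(6)=-112, a(7)=-432, a(8)=-640, a(9)=-416, a(10)=448, a(11)=1728, a(12)=2560, a(13)=1664, a(14)=-1792, a(15)=-6912, a(16)=-10240, a(17)=-6656, a(18)=7168; answer 7168
Part III: U2 = 7168; c = 5; total draws C(12,4) = 495; complement C(7,4) = 35; favorable 495 - 35 = 460; P = 92/99; answer 92/99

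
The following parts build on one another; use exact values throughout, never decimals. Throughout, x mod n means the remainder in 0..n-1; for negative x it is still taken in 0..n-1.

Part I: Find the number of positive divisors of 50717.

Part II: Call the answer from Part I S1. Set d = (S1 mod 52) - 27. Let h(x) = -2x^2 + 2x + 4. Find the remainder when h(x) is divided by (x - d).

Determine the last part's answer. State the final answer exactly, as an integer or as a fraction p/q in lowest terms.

-1100

Part I: 50717 = 41 * 1237; number of divisors = (1+1) * (1+1) = 4; answer 4
Part II: S1 = 4; d = -23; remainder = value at the root: -2*(-23)^2 + 2*(-23)^1 + 4 = (-1058) + (-46) + (4) = -1100; answer -1100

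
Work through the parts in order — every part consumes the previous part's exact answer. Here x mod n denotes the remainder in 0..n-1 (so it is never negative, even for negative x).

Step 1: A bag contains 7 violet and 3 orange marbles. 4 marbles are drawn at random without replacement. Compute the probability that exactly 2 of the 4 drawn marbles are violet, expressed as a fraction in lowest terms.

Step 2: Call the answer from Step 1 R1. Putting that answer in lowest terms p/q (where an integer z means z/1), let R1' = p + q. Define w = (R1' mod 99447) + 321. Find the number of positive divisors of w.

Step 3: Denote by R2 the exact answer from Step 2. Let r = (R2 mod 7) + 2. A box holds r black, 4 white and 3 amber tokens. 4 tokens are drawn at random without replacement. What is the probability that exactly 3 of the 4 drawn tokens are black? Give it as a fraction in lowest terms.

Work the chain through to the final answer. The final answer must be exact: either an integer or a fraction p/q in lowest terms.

28/143

Step 1: total draws C(10,4) = 210; favorable C(7,2)*C(3,2) = 63; P = 3/10; answer 3/10
Step 2: R1 = 3/10; threaded value p + q = 13; w = 334; 334 = 2 * 167; number of divisors = (1+1) * (1+1) = 4; answer 4
Step 3: R2 = 4; r = 6; total draws C(13,4) = 715; favorable C(6,3)*C(7,1) = 140; P = 28/143; answer 28/143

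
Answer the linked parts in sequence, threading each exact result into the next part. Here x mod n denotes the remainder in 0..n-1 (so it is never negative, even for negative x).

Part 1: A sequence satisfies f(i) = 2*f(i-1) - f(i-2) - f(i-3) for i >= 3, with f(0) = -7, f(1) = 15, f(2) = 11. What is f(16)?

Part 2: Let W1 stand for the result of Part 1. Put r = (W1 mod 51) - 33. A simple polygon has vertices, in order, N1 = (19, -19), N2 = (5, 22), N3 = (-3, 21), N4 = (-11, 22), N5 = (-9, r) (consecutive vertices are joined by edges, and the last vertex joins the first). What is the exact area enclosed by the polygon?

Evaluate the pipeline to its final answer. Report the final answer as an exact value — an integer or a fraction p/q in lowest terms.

Part 1: f(3) = 2*(11) - 1*(15) - 1*(-7) = 14; iterating: f(3)=14, f(4)=2, f(5)=-21, f(6)=-58, f(7)=-97, f(8)=-115, f(9)=-75, f(10)=62, f(11)=314, f(12)=641, f(13)=906, f(14)=857, f(15)=167, f(16)=-1429; answer -1429
Part 2: W1 = -1429; r = 17; cross terms: (19*22 - 5*-19)=513, (5*21 - -3*22)=171, (-3*22 - -11*21)=165, (-11*17 - -9*22)=11, (-9*-19 - 19*17)=-152; twice the area = |708| = 708; area = 354; answer 354

354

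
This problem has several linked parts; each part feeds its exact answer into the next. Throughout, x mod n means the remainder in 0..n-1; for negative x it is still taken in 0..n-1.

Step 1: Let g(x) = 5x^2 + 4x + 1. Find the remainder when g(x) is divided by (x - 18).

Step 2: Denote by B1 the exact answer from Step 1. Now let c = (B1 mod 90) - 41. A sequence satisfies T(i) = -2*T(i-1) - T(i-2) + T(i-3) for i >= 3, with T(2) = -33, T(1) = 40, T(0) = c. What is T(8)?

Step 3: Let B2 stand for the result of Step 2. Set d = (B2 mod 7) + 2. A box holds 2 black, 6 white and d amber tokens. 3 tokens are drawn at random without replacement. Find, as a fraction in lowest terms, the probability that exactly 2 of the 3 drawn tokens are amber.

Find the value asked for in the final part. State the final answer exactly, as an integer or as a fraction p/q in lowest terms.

24/65

Step 1: remainder = value at the root: 5*(18)^2 + 4*(18)^1 + 1 = (1620) + (72) + (1) = 1693; answer 1693
Step 2: B1 = 1693; c = 32; T(3) = -2*(-33) - 1*(40) + 1*(32) = 58; iterating: T(3)=58, T(4)=-43, T(5)=-5, T(6)=111, T(7)=-260, T(8)=404; answer 404
Step 3: B2 = 404; d = 7; total draws C(15,3) = 455; favorable C(7,2)*C(8,1) = 168; P = 24/65; answer 24/65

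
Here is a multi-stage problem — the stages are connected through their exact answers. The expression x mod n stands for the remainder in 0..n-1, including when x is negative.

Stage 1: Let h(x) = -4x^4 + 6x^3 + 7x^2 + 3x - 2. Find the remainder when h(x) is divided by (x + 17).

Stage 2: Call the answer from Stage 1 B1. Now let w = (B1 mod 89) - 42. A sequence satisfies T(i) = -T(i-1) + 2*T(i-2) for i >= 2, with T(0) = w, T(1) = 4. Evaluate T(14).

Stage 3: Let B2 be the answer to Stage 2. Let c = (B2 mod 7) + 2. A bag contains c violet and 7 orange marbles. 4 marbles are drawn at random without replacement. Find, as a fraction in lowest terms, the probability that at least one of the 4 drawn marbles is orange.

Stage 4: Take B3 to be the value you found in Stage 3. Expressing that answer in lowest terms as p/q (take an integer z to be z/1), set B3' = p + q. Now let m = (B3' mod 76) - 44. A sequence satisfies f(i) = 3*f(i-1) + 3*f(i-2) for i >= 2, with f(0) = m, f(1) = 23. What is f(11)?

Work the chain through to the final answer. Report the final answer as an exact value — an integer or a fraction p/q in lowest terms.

15290532

Stage 1: remainder = value at the root: -4*(-17)^4 + 6*(-17)^3 + 7*(-17)^2 + 3*(-17)^1 - 2 = (-334084) + (-29478) + (2023) + (-51) + (-2) = -361592; answer -361592
Stage 2: B1 = -361592; w = -27; T(2) = -1*(4) + 2*(-27) = -58; iterating: T(2)=-58, T(3)=66, T(4)=-182, T(5)=314, T(6)=-678, T(7)=1306, T(8)=-2662, T(9)=5274, T(10)=-10598, T(11)=21146, T(12)=-42342, T(13)=84634, T(14)=-169318; answer -169318
Stage 3: B2 = -169318; c = 7; total draws C(14,4) = 1001; complement C(7,4) = 35; favorable 1001 - 35 = 966; P = 138/143; answer 138/143
Stage 4: B3 = 138/143; threaded value p + q = 281; m = 9; f(2) = 3*(23) + 3*(9) = 96; iterating: f(2)=96, f(3)=357, f(4)=1359, f(5)=5148, f(6)=19521, f(7)=74007, f(8)=280584, f(9)=1063773, f(10)=4033071, f(11)=15290532; answer 15290532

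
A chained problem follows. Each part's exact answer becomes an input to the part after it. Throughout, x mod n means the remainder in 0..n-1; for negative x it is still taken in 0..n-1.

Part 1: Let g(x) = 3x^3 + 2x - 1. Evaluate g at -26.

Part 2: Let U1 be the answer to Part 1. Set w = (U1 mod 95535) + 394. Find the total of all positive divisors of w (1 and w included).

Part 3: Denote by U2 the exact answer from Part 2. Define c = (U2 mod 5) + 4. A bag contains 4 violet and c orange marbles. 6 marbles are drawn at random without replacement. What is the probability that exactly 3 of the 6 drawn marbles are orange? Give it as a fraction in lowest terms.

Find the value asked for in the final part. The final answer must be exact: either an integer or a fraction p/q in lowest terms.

Part 1: 3*(-26)^3 + 2*(-26)^1 - 1 = (-52728) + (-52) + (-1) = -52781; answer -52781
Part 2: U1 = -52781; w = 43148; 43148 = 2^2 * 7 * 23 * 67; sigma = (1 + 2 + 4) * (1 + 7) * (1 + 23) * (1 + 67) = 7 * 8 * 24 * 68 = 91392; answer 91392
Part 3: U2 = 91392; c = 6; total draws C(10,6) = 210; favorable C(6,3)*C(4,3) = 80; P = 8/21; answer 8/21

8/21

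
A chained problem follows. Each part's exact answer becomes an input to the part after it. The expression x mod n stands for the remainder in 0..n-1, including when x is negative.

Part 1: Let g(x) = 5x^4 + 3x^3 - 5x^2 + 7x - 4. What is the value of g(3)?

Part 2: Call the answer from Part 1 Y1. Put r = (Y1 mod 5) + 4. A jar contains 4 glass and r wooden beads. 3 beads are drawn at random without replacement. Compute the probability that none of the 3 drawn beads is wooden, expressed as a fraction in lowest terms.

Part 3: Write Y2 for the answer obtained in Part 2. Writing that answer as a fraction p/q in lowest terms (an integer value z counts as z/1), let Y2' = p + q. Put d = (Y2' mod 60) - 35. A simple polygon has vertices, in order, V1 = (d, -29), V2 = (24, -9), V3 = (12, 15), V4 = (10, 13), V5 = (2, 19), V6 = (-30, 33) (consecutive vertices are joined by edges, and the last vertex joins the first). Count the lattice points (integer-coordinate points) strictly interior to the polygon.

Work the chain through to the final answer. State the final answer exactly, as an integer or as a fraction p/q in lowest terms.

Part 1: 5*(3)^4 + 3*(3)^3 - 5*(3)^2 + 7*(3)^1 - 4 = (405) + (81) + (-45) + (21) + (-4) = 458; answer 458
Part 2: Y1 = 458; r = 7; total draws C(11,3) = 165; favorable C(4,3) = 4; P = 4/165; answer 4/165
Part 3: Y2 = 4/165; threaded value p + q = 169; d = 14; cross terms: (14*-9 - 24*-29)=570, (24*15 - 12*-9)=468, (12*13 - 10*15)=6, (10*19 - 2*13)=164, (2*33 - -30*19)=636, (-30*-29 - 14*33)=408; twice the area = |2252| = 2252; area = 1126; boundary points = 10 + 12 + 2 + 2 + 2 + 2 = 30; strictly interior points = area - boundary/2 + 1 = 1112; answer 1112

1112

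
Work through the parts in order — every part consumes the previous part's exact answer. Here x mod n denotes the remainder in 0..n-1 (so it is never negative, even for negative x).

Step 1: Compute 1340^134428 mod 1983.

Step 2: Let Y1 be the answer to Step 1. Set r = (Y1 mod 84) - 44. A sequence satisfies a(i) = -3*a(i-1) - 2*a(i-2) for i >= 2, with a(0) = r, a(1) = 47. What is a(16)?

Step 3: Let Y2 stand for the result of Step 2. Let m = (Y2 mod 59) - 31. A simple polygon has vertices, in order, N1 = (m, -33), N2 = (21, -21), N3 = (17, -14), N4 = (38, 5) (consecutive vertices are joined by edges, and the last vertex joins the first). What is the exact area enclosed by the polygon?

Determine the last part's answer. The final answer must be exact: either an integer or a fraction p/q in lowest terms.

Step 1: squarings mod 1983: 1340^1=1340, 1340^2=985, 1340^4=538, 1340^8=1909, 1340^16=1510, 1340^32=1633, 1340^64=1537, 1340^128=616, 1340^256=703, 1340^512=442, 1340^1024=1030, 1340^2048=1978, 1340^4096=25, 1340^8192=625, 1340^16384=1957, 1340^32768=676, 1340^65536=886, 1340^131072=1711; 1340^134428 = 1340^4 * 1340^8 * 1340^16 * 1340^256 * 1340^1024 * 1340^2048 * 1340^131072 = 826 (mod 1983); answer 826
Step 2: Y1 = 826; r = 26; a(2) = -3*(47) - 2*(26) = -193; iterating: a(2)=-193, a(3)=485, a(4)=-1069, a(5)=2237, a(6)=-4573, a(7)=9245, a(8)=-18589, a(9)=37277, a(10)=-74653, a(11)=149405, a(12)=-298909, a(13)=597917, a(14)=-1195933, a(15)=2391965, a(16)=-4784029; answer -4784029
Step 3: Y2 = -4784029; m = 14; cross terms: (14*-21 - 21*-33)=399, (21*-14 - 17*-21)=63, (17*5 - 38*-14)=617, (38*-33 - 14*5)=-1324; twice the area = |-245| = 245; area = 245/2; answer 245/2

245/2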